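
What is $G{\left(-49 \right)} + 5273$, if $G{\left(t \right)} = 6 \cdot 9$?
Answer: $5327$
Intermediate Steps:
$G{\left(t \right)} = 54$
$G{\left(-49 \right)} + 5273 = 54 + 5273 = 5327$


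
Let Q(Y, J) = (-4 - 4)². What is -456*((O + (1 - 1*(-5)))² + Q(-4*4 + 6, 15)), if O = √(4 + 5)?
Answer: -66120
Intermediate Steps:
Q(Y, J) = 64 (Q(Y, J) = (-8)² = 64)
O = 3 (O = √9 = 3)
-456*((O + (1 - 1*(-5)))² + Q(-4*4 + 6, 15)) = -456*((3 + (1 - 1*(-5)))² + 64) = -456*((3 + (1 + 5))² + 64) = -456*((3 + 6)² + 64) = -456*(9² + 64) = -456*(81 + 64) = -456*145 = -66120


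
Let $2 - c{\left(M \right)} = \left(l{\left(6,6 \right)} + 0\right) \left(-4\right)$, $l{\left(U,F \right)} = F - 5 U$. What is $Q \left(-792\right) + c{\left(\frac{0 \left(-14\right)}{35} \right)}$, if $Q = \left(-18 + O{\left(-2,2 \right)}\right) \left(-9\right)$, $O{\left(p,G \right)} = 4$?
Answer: $-99886$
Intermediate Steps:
$l{\left(U,F \right)} = F - 5 U$
$c{\left(M \right)} = -94$ ($c{\left(M \right)} = 2 - \left(\left(6 - 30\right) + 0\right) \left(-4\right) = 2 - \left(-24 + 0\right) \left(-4\right) = 2 - \left(-24\right) \left(-4\right) = 2 - 96 = -94$)
$Q = 126$ ($Q = \left(-18 + 4\right) \left(-9\right) = \left(-14\right) \left(-9\right) = 126$)
$Q \left(-792\right) + c{\left(\frac{0 \left(-14\right)}{35} \right)} = 126 \left(-792\right) - 94 = -99792 - 94 = -99886$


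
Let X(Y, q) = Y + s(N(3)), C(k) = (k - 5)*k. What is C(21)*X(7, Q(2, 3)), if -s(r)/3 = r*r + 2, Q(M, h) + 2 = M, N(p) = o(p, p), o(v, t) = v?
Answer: -8736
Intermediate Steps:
N(p) = p
C(k) = k*(-5 + k) (C(k) = (-5 + k)*k = k*(-5 + k))
Q(M, h) = -2 + M
s(r) = -6 - 3*r² (s(r) = -3*(r*r + 2) = -3*(r² + 2) = -3*(2 + r²) = -6 - 3*r²)
X(Y, q) = -33 + Y (X(Y, q) = Y + (-6 - 3*3²) = Y + (-6 - 3*9) = Y + (-6 - 27) = Y - 33 = -33 + Y)
C(21)*X(7, Q(2, 3)) = (21*(-5 + 21))*(-33 + 7) = (21*16)*(-26) = 336*(-26) = -8736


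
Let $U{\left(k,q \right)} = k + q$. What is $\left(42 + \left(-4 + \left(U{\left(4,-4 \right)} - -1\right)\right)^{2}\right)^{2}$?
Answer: $2601$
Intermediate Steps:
$\left(42 + \left(-4 + \left(U{\left(4,-4 \right)} - -1\right)\right)^{2}\right)^{2} = \left(42 + \left(-4 + \left(\left(4 - 4\right) - -1\right)\right)^{2}\right)^{2} = \left(42 + \left(-4 + \left(0 + 1\right)\right)^{2}\right)^{2} = \left(42 + \left(-4 + 1\right)^{2}\right)^{2} = \left(42 + \left(-3\right)^{2}\right)^{2} = \left(42 + 9\right)^{2} = 51^{2} = 2601$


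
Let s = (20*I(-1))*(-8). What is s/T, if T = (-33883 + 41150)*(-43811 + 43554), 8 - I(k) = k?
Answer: 1440/1867619 ≈ 0.00077104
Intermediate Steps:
I(k) = 8 - k
s = -1440 (s = (20*(8 - 1*(-1)))*(-8) = (20*(8 + 1))*(-8) = (20*9)*(-8) = 180*(-8) = -1440)
T = -1867619 (T = 7267*(-257) = -1867619)
s/T = -1440/(-1867619) = -1440*(-1/1867619) = 1440/1867619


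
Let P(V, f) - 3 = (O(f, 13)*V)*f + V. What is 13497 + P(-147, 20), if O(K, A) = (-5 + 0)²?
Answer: -60147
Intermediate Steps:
O(K, A) = 25 (O(K, A) = (-5)² = 25)
P(V, f) = 3 + V + 25*V*f (P(V, f) = 3 + ((25*V)*f + V) = 3 + (25*V*f + V) = 3 + (V + 25*V*f) = 3 + V + 25*V*f)
13497 + P(-147, 20) = 13497 + (3 - 147 + 25*(-147)*20) = 13497 + (3 - 147 - 73500) = 13497 - 73644 = -60147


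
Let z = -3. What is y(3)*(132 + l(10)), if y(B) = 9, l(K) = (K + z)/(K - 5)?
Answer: 6003/5 ≈ 1200.6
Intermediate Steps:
l(K) = (-3 + K)/(-5 + K) (l(K) = (K - 3)/(K - 5) = (-3 + K)/(-5 + K))
y(3)*(132 + l(10)) = 9*(132 + (-3 + 10)/(-5 + 10)) = 9*(132 + 7/5) = 9*(667/5) = 6003/5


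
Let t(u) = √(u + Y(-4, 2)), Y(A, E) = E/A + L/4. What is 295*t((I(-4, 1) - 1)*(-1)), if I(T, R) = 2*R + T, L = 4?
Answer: 295*√14/2 ≈ 551.89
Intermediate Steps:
Y(A, E) = 1 + E/A (Y(A, E) = E/A + 4/4 = E/A + 4*(¼) = E/A + 1 = 1 + E/A)
I(T, R) = T + 2*R
t(u) = √(½ + u) (t(u) = √(u + (-4 + 2)/(-4)) = √(u - ¼*(-2)) = √(u + ½) = √(½ + u))
295*t((I(-4, 1) - 1)*(-1)) = 295*(√(2 + 4*(((-4 + 2*1) - 1)*(-1)))/2) = 295*(√(2 + 4*(((-4 + 2) - 1)*(-1)))/2) = 295*(√(2 + 4*((-2 - 1)*(-1)))/2) = 295*(√(2 + 4*(-3*(-1)))/2) = 295*(√(2 + 4*3)/2) = 295*(√(2 + 12)/2) = 295*(√14/2) = 295*√14/2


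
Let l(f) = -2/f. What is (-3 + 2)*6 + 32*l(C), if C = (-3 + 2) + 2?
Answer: -70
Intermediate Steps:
C = 1 (C = -1 + 2 = 1)
(-3 + 2)*6 + 32*l(C) = (-3 + 2)*6 + 32*(-2/1) = -1*6 + 32*(-2*1) = -6 + 32*(-2) = -6 - 64 = -70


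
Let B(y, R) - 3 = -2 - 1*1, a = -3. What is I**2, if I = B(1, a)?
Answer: 0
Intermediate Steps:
B(y, R) = 0 (B(y, R) = 3 + (-2 - 1*1) = 3 + (-2 - 1) = 3 - 3 = 0)
I = 0
I**2 = 0**2 = 0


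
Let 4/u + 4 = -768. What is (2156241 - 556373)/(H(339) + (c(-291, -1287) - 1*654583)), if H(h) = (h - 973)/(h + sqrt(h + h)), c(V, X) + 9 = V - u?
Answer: -557318350367804865126/228130920077404032653 - 4722783538211*sqrt(678)/228130920077404032653 ≈ -2.4430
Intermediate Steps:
u = -1/193 (u = 4/(-4 - 768) = 4/(-772) = 4*(-1/772) = -1/193 ≈ -0.0051813)
c(V, X) = -1736/193 + V (c(V, X) = -9 + (V - 1*(-1/193)) = -9 + (V + 1/193) = -9 + (1/193 + V) = -1736/193 + V)
H(h) = (-973 + h)/(h + sqrt(2)*sqrt(h)) (H(h) = (-973 + h)/(h + sqrt(2*h)) = (-973 + h)/(h + sqrt(2)*sqrt(h)))
(2156241 - 556373)/(H(339) + (c(-291, -1287) - 1*654583)) = (2156241 - 556373)/((-973 + 339)/(339 + sqrt(2)*sqrt(339)) + ((-1736/193 - 291) - 1*654583)) = 1599868/(-634/(339 + sqrt(678)) + (-57899/193 - 654583)) = 1599868/(-634/(339 + sqrt(678)) - 126392418/193) = 1599868/(-126392418/193 - 634/(339 + sqrt(678)))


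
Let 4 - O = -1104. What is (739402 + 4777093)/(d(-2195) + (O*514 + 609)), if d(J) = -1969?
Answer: 5516495/568152 ≈ 9.7095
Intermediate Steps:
O = 1108 (O = 4 - 1*(-1104) = 4 + 1104 = 1108)
(739402 + 4777093)/(d(-2195) + (O*514 + 609)) = (739402 + 4777093)/(-1969 + (1108*514 + 609)) = 5516495/(-1969 + (569512 + 609)) = 5516495/(-1969 + 570121) = 5516495/568152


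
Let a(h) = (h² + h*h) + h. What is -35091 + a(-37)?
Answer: -32390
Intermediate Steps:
a(h) = h + 2*h² (a(h) = (h² + h²) + h = 2*h² + h = h + 2*h²)
-35091 + a(-37) = -35091 - 37*(1 + 2*(-37)) = -35091 - 37*(1 - 74) = -35091 - 37*(-73) = -35091 + 2701 = -32390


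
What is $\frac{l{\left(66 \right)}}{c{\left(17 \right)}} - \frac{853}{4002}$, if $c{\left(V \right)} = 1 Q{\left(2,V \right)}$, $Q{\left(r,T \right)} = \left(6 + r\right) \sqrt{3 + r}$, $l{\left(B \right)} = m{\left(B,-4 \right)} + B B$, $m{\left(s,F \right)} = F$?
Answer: $- \frac{853}{4002} + \frac{544 \sqrt{5}}{5} \approx 243.07$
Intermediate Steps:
$l{\left(B \right)} = -4 + B^{2}$ ($l{\left(B \right)} = -4 + B B = -4 + B^{2}$)
$Q{\left(r,T \right)} = \sqrt{3 + r} \left(6 + r\right)$
$c{\left(V \right)} = 8 \sqrt{5}$ ($c{\left(V \right)} = 1 \sqrt{3 + 2} \left(6 + 2\right) = 1 \sqrt{5} \cdot 8 = 1 \cdot 8 \sqrt{5} = 8 \sqrt{5}$)
$\frac{l{\left(66 \right)}}{c{\left(17 \right)}} - \frac{853}{4002} = \frac{-4 + 66^{2}}{8 \sqrt{5}} - \frac{853}{4002} = \left(-4 + 4356\right) \frac{\sqrt{5}}{40} - \frac{853}{4002} = 4352 \frac{\sqrt{5}}{40} - \frac{853}{4002} = \frac{544 \sqrt{5}}{5} - \frac{853}{4002} = - \frac{853}{4002} + \frac{544 \sqrt{5}}{5}$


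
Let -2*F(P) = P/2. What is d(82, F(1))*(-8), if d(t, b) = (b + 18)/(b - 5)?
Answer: 568/21 ≈ 27.048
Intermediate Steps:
F(P) = -P/4 (F(P) = -P/(2*2) = -P/4)
d(t, b) = (18 + b)/(-5 + b)
d(82, F(1))*(-8) = ((18 - ¼*1)/(-5 - ¼*1))*(-8) = ((18 - ¼)/(-5 - ¼))*(-8) = ((71/4)/(-21/4))*(-8) = -4/21*71/4*(-8) = -71/21*(-8) = 568/21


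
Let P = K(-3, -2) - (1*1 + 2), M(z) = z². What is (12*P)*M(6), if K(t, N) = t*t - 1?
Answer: 2160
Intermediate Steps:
K(t, N) = -1 + t² (K(t, N) = t² - 1 = -1 + t²)
P = 5 (P = (-1 + (-3)²) - (1*1 + 2) = (-1 + 9) - (1 + 2) = 8 - 1*3 = 8 - 3 = 5)
(12*P)*M(6) = (12*5)*6² = 60*36 = 2160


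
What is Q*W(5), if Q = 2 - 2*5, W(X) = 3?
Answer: -24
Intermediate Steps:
Q = -8 (Q = 2 - 10 = -8)
Q*W(5) = -8*3 = -24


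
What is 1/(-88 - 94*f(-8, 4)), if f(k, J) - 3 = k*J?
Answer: 1/2638 ≈ 0.00037907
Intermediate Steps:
f(k, J) = 3 + J*k (f(k, J) = 3 + k*J = 3 + J*k)
1/(-88 - 94*f(-8, 4)) = 1/(-88 - 94*(3 + 4*(-8))) = 1/(-88 - 94*(3 - 32)) = 1/(-88 - 94*(-29)) = 1/(-88 + 2726) = 1/2638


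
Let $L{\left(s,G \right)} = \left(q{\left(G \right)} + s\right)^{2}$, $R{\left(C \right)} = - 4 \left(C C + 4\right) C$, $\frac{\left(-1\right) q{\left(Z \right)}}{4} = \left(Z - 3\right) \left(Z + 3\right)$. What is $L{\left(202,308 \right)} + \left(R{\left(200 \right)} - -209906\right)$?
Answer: $143774498230$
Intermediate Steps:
$q{\left(Z \right)} = - 4 \left(-3 + Z\right) \left(3 + Z\right)$ ($q{\left(Z \right)} = - 4 \left(Z - 3\right) \left(Z + 3\right) = - 4 \left(-3 + Z\right) \left(3 + Z\right)$)
$R{\left(C \right)} = C \left(-16 - 4 C^{2}\right)$ ($R{\left(C \right)} = - 4 \left(C^{2} + 4\right) C = - 4 \left(4 + C^{2}\right) C = \left(-16 - 4 C^{2}\right) C = C \left(-16 - 4 C^{2}\right)$)
$L{\left(s,G \right)} = \left(36 + s - 4 G^{2}\right)^{2}$ ($L{\left(s,G \right)} = \left(\left(36 - 4 G^{2}\right) + s\right)^{2} = \left(36 + s - 4 G^{2}\right)^{2}$)
$L{\left(202,308 \right)} + \left(R{\left(200 \right)} - -209906\right) = \left(36 + 202 - 4 \cdot 308^{2}\right)^{2} - \left(-209906 + 800 \left(4 + 200^{2}\right)\right) = \left(36 + 202 - 379456\right)^{2} + \left(\left(-4\right) 200 \left(4 + 40000\right) + 209906\right) = \left(36 + 202 - 379456\right)^{2} + \left(\left(-4\right) 200 \cdot 40004 + 209906\right) = \left(-379218\right)^{2} + \left(-32003200 + 209906\right) = 143806291524 - 31793294 = 143774498230$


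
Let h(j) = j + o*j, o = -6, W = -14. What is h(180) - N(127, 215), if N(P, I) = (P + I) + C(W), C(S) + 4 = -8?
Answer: -1230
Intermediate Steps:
C(S) = -12 (C(S) = -4 - 8 = -12)
N(P, I) = -12 + I + P (N(P, I) = (P + I) - 12 = (I + P) - 12 = -12 + I + P)
h(j) = -5*j (h(j) = j - 6*j = -5*j)
h(180) - N(127, 215) = -5*180 - (-12 + 215 + 127) = -900 - 1*330 = -900 - 330 = -1230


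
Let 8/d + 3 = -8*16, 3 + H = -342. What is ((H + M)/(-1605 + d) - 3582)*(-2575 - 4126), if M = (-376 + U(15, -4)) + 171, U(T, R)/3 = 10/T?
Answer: 5046457952878/210263 ≈ 2.4001e+7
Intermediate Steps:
U(T, R) = 30/T (U(T, R) = 3*(10/T) = 30/T)
H = -345 (H = -3 - 342 = -345)
d = -8/131 (d = 8/(-3 - 8*16) = 8/(-3 - 128) = 8/(-131) = 8*(-1/131) = -8/131 ≈ -0.061069)
M = -203 (M = (-376 + 30/15) + 171 = (-376 + 30*(1/15)) + 171 = (-376 + 2) + 171 = -374 + 171 = -203)
((H + M)/(-1605 + d) - 3582)*(-2575 - 4126) = ((-345 - 203)/(-1605 - 8/131) - 3582)*(-2575 - 4126) = (-548/(-210263/131) - 3582)*(-6701) = (-548*(-131/210263) - 3582)*(-6701) = (71788/210263 - 3582)*(-6701) = -753090278/210263*(-6701) = 5046457952878/210263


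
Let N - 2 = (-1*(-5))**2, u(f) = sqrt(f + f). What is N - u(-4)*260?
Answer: 27 - 520*I*sqrt(2) ≈ 27.0 - 735.39*I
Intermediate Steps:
u(f) = sqrt(2)*sqrt(f) (u(f) = sqrt(2*f) = sqrt(2)*sqrt(f))
N = 27 (N = 2 + (-1*(-5))**2 = 2 + 5**2 = 2 + 25 = 27)
N - u(-4)*260 = 27 - sqrt(2)*sqrt(-4)*260 = 27 - sqrt(2)*(2*I)*260 = 27 - 2*I*sqrt(2)*260 = 27 - 520*I*sqrt(2)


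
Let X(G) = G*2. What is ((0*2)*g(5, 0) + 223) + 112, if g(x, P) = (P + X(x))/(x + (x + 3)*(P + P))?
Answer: 335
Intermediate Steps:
X(G) = 2*G
g(x, P) = (P + 2*x)/(x + 2*P*(3 + x)) (g(x, P) = (P + 2*x)/(x + (x + 3)*(P + P)) = (P + 2*x)/(x + (3 + x)*(2*P)) = (P + 2*x)/(x + 2*P*(3 + x)))
((0*2)*g(5, 0) + 223) + 112 = ((0*2)*((0 + 2*5)/(5 + 6*0 + 2*0*5)) + 223) + 112 = (0*((0 + 10)/(5 + 0 + 0)) + 223) + 112 = (0*(10/5) + 223) + 112 = (0*((1/5)*10) + 223) + 112 = (0*2 + 223) + 112 = (0 + 223) + 112 = 223 + 112 = 335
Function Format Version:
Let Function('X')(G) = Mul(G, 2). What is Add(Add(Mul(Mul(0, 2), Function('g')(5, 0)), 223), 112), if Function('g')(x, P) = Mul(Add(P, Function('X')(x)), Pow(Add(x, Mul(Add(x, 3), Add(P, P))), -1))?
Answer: 335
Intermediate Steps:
Function('X')(G) = Mul(2, G)
Function('g')(x, P) = Mul(Pow(Add(x, Mul(2, P, Add(3, x))), -1), Add(P, Mul(2, x))) (Function('g')(x, P) = Mul(Add(P, Mul(2, x)), Pow(Add(x, Mul(Add(x, 3), Add(P, P))), -1)) = Mul(Add(P, Mul(2, x)), Pow(Add(x, Mul(Add(3, x), Mul(2, P))), -1)) = Mul(Add(P, Mul(2, x)), Pow(Add(x, Mul(2, P, Add(3, x))), -1)) = Mul(Pow(Add(x, Mul(2, P, Add(3, x))), -1), Add(P, Mul(2, x))))
Add(Add(Mul(Mul(0, 2), Function('g')(5, 0)), 223), 112) = Add(Add(Mul(Mul(0, 2), Mul(Pow(Add(5, Mul(6, 0), Mul(2, 0, 5)), -1), Add(0, Mul(2, 5)))), 223), 112) = Add(Add(Mul(0, Mul(Pow(Add(5, 0, 0), -1), Add(0, 10))), 223), 112) = Add(Add(Mul(0, Mul(Pow(5, -1), 10)), 223), 112) = Add(Add(Mul(0, Mul(Rational(1, 5), 10)), 223), 112) = Add(Add(Mul(0, 2), 223), 112) = Add(Add(0, 223), 112) = Add(223, 112) = 335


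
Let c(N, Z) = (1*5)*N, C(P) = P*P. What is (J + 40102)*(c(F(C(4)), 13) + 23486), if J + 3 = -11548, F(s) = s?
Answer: 672832866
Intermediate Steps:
C(P) = P**2
c(N, Z) = 5*N
J = -11551 (J = -3 - 11548 = -11551)
(J + 40102)*(c(F(C(4)), 13) + 23486) = (-11551 + 40102)*(5*4**2 + 23486) = 28551*(5*16 + 23486) = 28551*(80 + 23486) = 28551*23566 = 672832866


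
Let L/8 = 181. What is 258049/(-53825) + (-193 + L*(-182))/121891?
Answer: -45649064084/6560783075 ≈ -6.9579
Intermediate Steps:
L = 1448 (L = 8*181 = 1448)
258049/(-53825) + (-193 + L*(-182))/121891 = 258049/(-53825) + (-193 + 1448*(-182))/121891 = 258049*(-1/53825) + (-193 - 263536)*(1/121891) = -258049/53825 - 263729*1/121891 = -258049/53825 - 263729/121891 = -45649064084/6560783075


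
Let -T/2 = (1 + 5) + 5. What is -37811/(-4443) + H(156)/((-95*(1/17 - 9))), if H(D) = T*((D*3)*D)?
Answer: -15096261077/8019615 ≈ -1882.4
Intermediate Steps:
T = -22 (T = -2*((1 + 5) + 5) = -2*(6 + 5) = -2*11 = -22)
H(D) = -66*D**2 (H(D) = -22*D*3*D = -22*3*D*D = -66*D**2)
-37811/(-4443) + H(156)/((-95*(1/17 - 9))) = -37811/(-4443) + (-66*156**2)/((-95*(1/17 - 9))) = -37811*(-1/4443) + (-66*24336)/((-95*(1/17 - 9))) = 37811/4443 - 1606176/((-95*(-152/17))) = 37811/4443 - 1606176/14440/17 = 37811/4443 - 1606176*17/14440 = 37811/4443 - 3413124/1805 = -15096261077/8019615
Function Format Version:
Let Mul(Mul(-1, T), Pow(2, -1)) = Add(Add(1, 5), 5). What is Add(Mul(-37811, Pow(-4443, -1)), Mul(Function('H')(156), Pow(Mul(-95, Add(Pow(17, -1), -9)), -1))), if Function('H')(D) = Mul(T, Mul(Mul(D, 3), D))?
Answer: Rational(-15096261077, 8019615) ≈ -1882.4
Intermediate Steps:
T = -22 (T = Mul(-2, Add(Add(1, 5), 5)) = Mul(-2, Add(6, 5)) = Mul(-2, 11) = -22)
Function('H')(D) = Mul(-66, Pow(D, 2)) (Function('H')(D) = Mul(-22, Mul(Mul(D, 3), D)) = Mul(-22, Mul(Mul(3, D), D)) = Mul(-22, Mul(3, Pow(D, 2))) = Mul(-66, Pow(D, 2)))
Add(Mul(-37811, Pow(-4443, -1)), Mul(Function('H')(156), Pow(Mul(-95, Add(Pow(17, -1), -9)), -1))) = Add(Mul(-37811, Pow(-4443, -1)), Mul(Mul(-66, Pow(156, 2)), Pow(Mul(-95, Add(Pow(17, -1), -9)), -1))) = Add(Mul(-37811, Rational(-1, 4443)), Mul(Mul(-66, 24336), Pow(Mul(-95, Add(Rational(1, 17), -9)), -1))) = Add(Rational(37811, 4443), Mul(-1606176, Pow(Mul(-95, Rational(-152, 17)), -1))) = Add(Rational(37811, 4443), Mul(-1606176, Pow(Rational(14440, 17), -1))) = Add(Rational(37811, 4443), Mul(-1606176, Rational(17, 14440))) = Add(Rational(37811, 4443), Rational(-3413124, 1805)) = Rational(-15096261077, 8019615)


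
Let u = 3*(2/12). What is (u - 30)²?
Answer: 3481/4 ≈ 870.25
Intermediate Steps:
u = ½ (u = 3*(2*(1/12)) = 3*(⅙) = ½ ≈ 0.50000)
(u - 30)² = (½ - 30)² = (-59/2)² = 3481/4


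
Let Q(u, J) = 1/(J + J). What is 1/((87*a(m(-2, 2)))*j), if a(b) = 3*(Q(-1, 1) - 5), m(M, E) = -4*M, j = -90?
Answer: 1/105705 ≈ 9.4603e-6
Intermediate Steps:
Q(u, J) = 1/(2*J)
a(b) = -27/2 (a(b) = 3*((½)/1 - 5) = 3*((½)*1 - 5) = 3*(½ - 5) = 3*(-9/2) = -27/2)
1/((87*a(m(-2, 2)))*j) = 1/((87*(-27/2))*(-90)) = 1/(-2349/2*(-90)) = 1/105705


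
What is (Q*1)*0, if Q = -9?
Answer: 0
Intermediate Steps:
(Q*1)*0 = -9*1*0 = -9*0 = 0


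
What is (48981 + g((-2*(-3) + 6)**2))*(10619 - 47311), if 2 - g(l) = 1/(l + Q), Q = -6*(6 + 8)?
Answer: -26959254367/15 ≈ -1.7973e+9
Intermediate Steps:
Q = -84 (Q = -6*14 = -84)
g(l) = 2 - 1/(-84 + l) (g(l) = 2 - 1/(l - 84) = 2 - 1/(-84 + l))
(48981 + g((-2*(-3) + 6)**2))*(10619 - 47311) = (48981 + (-169 + 2*(-2*(-3) + 6)**2)/(-84 + (-2*(-3) + 6)**2))*(10619 - 47311) = (48981 + (-169 + 2*(6 + 6)**2)/(-84 + (6 + 6)**2))*(-36692) = (48981 + (-169 + 2*12**2)/(-84 + 12**2))*(-36692) = (48981 + (-169 + 2*144)/(-84 + 144))*(-36692) = (48981 + (-169 + 288)/60)*(-36692) = (48981 + (1/60)*119)*(-36692) = (48981 + 119/60)*(-36692) = (2938979/60)*(-36692) = -26959254367/15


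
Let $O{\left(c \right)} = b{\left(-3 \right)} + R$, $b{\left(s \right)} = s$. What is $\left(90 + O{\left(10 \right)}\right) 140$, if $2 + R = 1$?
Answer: $12040$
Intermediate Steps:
$R = -1$ ($R = -2 + 1 = -1$)
$O{\left(c \right)} = -4$ ($O{\left(c \right)} = -3 - 1 = -4$)
$\left(90 + O{\left(10 \right)}\right) 140 = \left(90 - 4\right) 140 = 86 \cdot 140 = 12040$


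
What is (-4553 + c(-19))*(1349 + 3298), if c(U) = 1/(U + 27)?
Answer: -169257681/8 ≈ -2.1157e+7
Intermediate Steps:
c(U) = 1/(27 + U)
(-4553 + c(-19))*(1349 + 3298) = (-4553 + 1/(27 - 19))*(1349 + 3298) = (-4553 + 1/8)*4647 = (-4553 + ⅛)*4647 = -36423/8*4647 = -169257681/8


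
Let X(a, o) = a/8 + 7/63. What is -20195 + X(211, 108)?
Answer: -1452133/72 ≈ -20169.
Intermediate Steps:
X(a, o) = ⅑ + a/8 (X(a, o) = a*(⅛) + 7*(1/63) = a/8 + ⅑ = ⅑ + a/8)
-20195 + X(211, 108) = -20195 + (⅑ + (⅛)*211) = -20195 + (⅑ + 211/8) = -20195 + 1907/72 = -1452133/72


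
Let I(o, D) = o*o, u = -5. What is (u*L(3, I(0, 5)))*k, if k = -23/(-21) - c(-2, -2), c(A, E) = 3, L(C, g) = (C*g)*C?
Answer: 0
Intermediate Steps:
I(o, D) = o²
L(C, g) = g*C²
k = -40/21 (k = -23/(-21) - 1*3 = -23*(-1/21) - 3 = 23/21 - 3 = -40/21 ≈ -1.9048)
(u*L(3, I(0, 5)))*k = -5*0²*3²*(-40/21) = -0*9*(-40/21) = -5*0*(-40/21) = 0*(-40/21) = 0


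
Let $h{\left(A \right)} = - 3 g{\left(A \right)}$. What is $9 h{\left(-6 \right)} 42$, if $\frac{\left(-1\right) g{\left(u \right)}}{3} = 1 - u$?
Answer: $23814$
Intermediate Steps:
$g{\left(u \right)} = -3 + 3 u$ ($g{\left(u \right)} = - 3 \left(1 - u\right) = -3 + 3 u$)
$h{\left(A \right)} = 9 - 9 A$ ($h{\left(A \right)} = - 3 \left(-3 + 3 A\right) = 9 - 9 A$)
$9 h{\left(-6 \right)} 42 = 9 \left(9 - -54\right) 42 = 9 \left(9 + 54\right) 42 = 9 \cdot 63 \cdot 42 = 567 \cdot 42 = 23814$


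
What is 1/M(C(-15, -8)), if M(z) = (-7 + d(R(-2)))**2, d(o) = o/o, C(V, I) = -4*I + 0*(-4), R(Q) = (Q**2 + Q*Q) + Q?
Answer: 1/36 ≈ 0.027778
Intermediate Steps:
R(Q) = Q + 2*Q**2 (R(Q) = (Q**2 + Q**2) + Q = 2*Q**2 + Q = Q + 2*Q**2)
C(V, I) = -4*I (C(V, I) = -4*I + 0 = -4*I)
d(o) = 1
M(z) = 36 (M(z) = (-7 + 1)**2 = (-6)**2 = 36)
1/M(C(-15, -8)) = 1/36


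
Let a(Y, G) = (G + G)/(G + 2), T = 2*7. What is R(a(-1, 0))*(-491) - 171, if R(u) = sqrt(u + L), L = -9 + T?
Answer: -171 - 491*sqrt(5) ≈ -1268.9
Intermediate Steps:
T = 14
a(Y, G) = 2*G/(2 + G) (a(Y, G) = (2*G)/(2 + G) = 2*G/(2 + G))
L = 5 (L = -9 + 14 = 5)
R(u) = sqrt(5 + u) (R(u) = sqrt(u + 5) = sqrt(5 + u))
R(a(-1, 0))*(-491) - 171 = sqrt(5 + 2*0/(2 + 0))*(-491) - 171 = sqrt(5 + 2*0/2)*(-491) - 171 = sqrt(5 + 2*0*(1/2))*(-491) - 171 = sqrt(5 + 0)*(-491) - 171 = sqrt(5)*(-491) - 171 = -491*sqrt(5) - 171 = -171 - 491*sqrt(5)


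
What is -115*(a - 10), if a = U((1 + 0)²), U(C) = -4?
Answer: 1610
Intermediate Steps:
a = -4
-115*(a - 10) = -115*(-4 - 10) = -115*(-14) = 1610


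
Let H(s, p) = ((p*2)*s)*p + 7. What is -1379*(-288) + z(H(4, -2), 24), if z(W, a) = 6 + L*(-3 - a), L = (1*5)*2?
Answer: 396888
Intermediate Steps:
H(s, p) = 7 + 2*s*p**2 (H(s, p) = ((2*p)*s)*p + 7 = (2*p*s)*p + 7 = 2*s*p**2 + 7 = 7 + 2*s*p**2)
L = 10 (L = 5*2 = 10)
z(W, a) = -24 - 10*a (z(W, a) = 6 + 10*(-3 - a) = 6 + (-30 - 10*a) = -24 - 10*a)
-1379*(-288) + z(H(4, -2), 24) = -1379*(-288) + (-24 - 10*24) = 397152 + (-24 - 240) = 397152 - 264 = 396888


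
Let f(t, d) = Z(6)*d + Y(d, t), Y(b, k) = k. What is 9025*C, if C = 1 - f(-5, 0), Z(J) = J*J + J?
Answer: 54150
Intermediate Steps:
Z(J) = J + J² (Z(J) = J² + J = J + J²)
f(t, d) = t + 42*d (f(t, d) = (6*(1 + 6))*d + t = (6*7)*d + t = 42*d + t = t + 42*d)
C = 6 (C = 1 - (-5 + 42*0) = 1 - (-5 + 0) = 1 - 1*(-5) = 1 + 5 = 6)
9025*C = 9025*6 = 54150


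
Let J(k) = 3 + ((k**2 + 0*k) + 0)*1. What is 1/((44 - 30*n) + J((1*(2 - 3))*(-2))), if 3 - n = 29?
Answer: 1/831 ≈ 0.0012034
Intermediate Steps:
n = -26 (n = 3 - 1*29 = 3 - 29 = -26)
J(k) = 3 + k**2 (J(k) = 3 + ((k**2 + 0) + 0)*1 = 3 + (k**2 + 0)*1 = 3 + k**2*1 = 3 + k**2)
1/((44 - 30*n) + J((1*(2 - 3))*(-2))) = 1/((44 - 30*(-26)) + (3 + ((1*(2 - 3))*(-2))**2)) = 1/((44 + 780) + (3 + ((1*(-1))*(-2))**2)) = 1/(824 + (3 + (-1*(-2))**2)) = 1/(824 + (3 + 2**2)) = 1/(824 + (3 + 4)) = 1/(824 + 7) = 1/831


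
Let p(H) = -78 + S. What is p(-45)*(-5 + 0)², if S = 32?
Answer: -1150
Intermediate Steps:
p(H) = -46 (p(H) = -78 + 32 = -46)
p(-45)*(-5 + 0)² = -46*(-5 + 0)² = -46*(-5)² = -46*25 = -1150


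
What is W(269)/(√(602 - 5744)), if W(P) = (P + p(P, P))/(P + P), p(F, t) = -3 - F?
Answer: I*√5142/922132 ≈ 7.7763e-5*I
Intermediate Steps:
W(P) = -3/(2*P) (W(P) = (P + (-3 - P))/(P + P) = -3*1/(2*P) = -3/(2*P))
W(269)/(√(602 - 5744)) = (-3/2/269)/(√(602 - 5744)) = (-3/2*1/269)/(√(-5142)) = -3*(-I*√5142/5142)/538 = -(-1)*I*√5142/922132 = I*√5142/922132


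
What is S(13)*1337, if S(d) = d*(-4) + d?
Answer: -52143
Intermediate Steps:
S(d) = -3*d (S(d) = -4*d + d = -3*d)
S(13)*1337 = -3*13*1337 = -39*1337 = -52143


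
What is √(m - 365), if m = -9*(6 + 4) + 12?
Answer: I*√443 ≈ 21.048*I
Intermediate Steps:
m = -78 (m = -9*10 + 12 = -90 + 12 = -78)
√(m - 365) = √(-78 - 365) = √(-443) = I*√443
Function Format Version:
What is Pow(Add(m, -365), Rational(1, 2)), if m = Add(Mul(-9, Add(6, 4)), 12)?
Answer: Mul(I, Pow(443, Rational(1, 2))) ≈ Mul(21.048, I)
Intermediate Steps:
m = -78 (m = Add(Mul(-9, 10), 12) = Add(-90, 12) = -78)
Pow(Add(m, -365), Rational(1, 2)) = Pow(Add(-78, -365), Rational(1, 2)) = Pow(-443, Rational(1, 2)) = Mul(I, Pow(443, Rational(1, 2)))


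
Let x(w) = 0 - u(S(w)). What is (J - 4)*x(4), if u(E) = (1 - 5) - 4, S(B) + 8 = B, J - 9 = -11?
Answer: -48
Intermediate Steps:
J = -2 (J = 9 - 11 = -2)
S(B) = -8 + B
u(E) = -8 (u(E) = -4 - 4 = -8)
x(w) = 8 (x(w) = 0 - 1*(-8) = 0 + 8 = 8)
(J - 4)*x(4) = (-2 - 4)*8 = -6*8 = -48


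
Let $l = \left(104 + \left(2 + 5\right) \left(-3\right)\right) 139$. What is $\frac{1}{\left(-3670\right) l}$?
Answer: $- \frac{1}{42340790} \approx -2.3618 \cdot 10^{-8}$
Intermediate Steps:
$l = 11537$ ($l = \left(104 + 7 \left(-3\right)\right) 139 = \left(104 - 21\right) 139 = 83 \cdot 139 = 11537$)
$\frac{1}{\left(-3670\right) l} = \frac{1}{\left(-3670\right) 11537} = \left(- \frac{1}{3670}\right) \frac{1}{11537} = - \frac{1}{42340790}$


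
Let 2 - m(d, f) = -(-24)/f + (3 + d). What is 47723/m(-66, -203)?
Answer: 9687769/13219 ≈ 732.87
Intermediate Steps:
m(d, f) = -1 - d - 24/f (m(d, f) = 2 - (-(-24)/f + (3 + d)) = 2 - (24/f + (3 + d)) = 2 - (3 + d + 24/f) = 2 + (-3 - d - 24/f) = -1 - d - 24/f)
47723/m(-66, -203) = 47723/(-1 - 1*(-66) - 24/(-203)) = 47723/(-1 + 66 - 24*(-1/203)) = 47723/(-1 + 66 + 24/203) = 47723/(13219/203) = 47723*(203/13219) = 9687769/13219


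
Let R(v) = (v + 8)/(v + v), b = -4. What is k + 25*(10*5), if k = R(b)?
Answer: 2499/2 ≈ 1249.5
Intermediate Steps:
R(v) = (8 + v)/(2*v) (R(v) = (8 + v)/((2*v)) = (8 + v)*(1/(2*v)) = (8 + v)/(2*v))
k = -1/2 (k = (1/2)*(8 - 4)/(-4) = (1/2)*(-1/4)*4 = -1/2 ≈ -0.50000)
k + 25*(10*5) = -1/2 + 25*(10*5) = -1/2 + 25*50 = -1/2 + 1250 = 2499/2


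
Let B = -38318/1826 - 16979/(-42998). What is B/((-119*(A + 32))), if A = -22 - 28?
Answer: -269432285/28029622236 ≈ -0.0096124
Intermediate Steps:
A = -50
B = -808296855/39257174 (B = -38318*1/1826 - 16979*(-1/42998) = -19159/913 + 16979/42998 = -808296855/39257174 ≈ -20.590)
B/((-119*(A + 32))) = -808296855*(-1/(119*(-50 + 32)))/39257174 = -808296855/(39257174*((-119*(-18)))) = -808296855/39257174/2142 = -808296855/39257174*1/2142 = -269432285/28029622236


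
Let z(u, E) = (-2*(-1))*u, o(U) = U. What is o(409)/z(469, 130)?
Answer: 409/938 ≈ 0.43603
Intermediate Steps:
z(u, E) = 2*u
o(409)/z(469, 130) = 409/((2*469)) = 409/938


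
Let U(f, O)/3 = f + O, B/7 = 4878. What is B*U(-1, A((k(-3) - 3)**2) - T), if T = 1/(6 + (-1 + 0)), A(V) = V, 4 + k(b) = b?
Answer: 50604372/5 ≈ 1.0121e+7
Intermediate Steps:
k(b) = -4 + b
B = 34146 (B = 7*4878 = 34146)
T = 1/5 (T = 1/(6 - 1) = 1/5 ≈ 0.20000)
U(f, O) = 3*O + 3*f (U(f, O) = 3*(f + O) = 3*(O + f) = 3*O + 3*f)
B*U(-1, A((k(-3) - 3)**2) - T) = 34146*(3*(((-4 - 3) - 3)**2 - 1*1/5) + 3*(-1)) = 34146*(3*((-7 - 3)**2 - 1/5) - 3) = 34146*(3*((-10)**2 - 1/5) - 3) = 34146*(3*(100 - 1/5) - 3) = 34146*(3*(499/5) - 3) = 34146*(1497/5 - 3) = 34146*(1482/5) = 50604372/5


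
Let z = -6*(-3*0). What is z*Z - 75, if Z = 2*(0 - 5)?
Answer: -75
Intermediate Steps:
Z = -10 (Z = 2*(-5) = -10)
z = 0 (z = -0 = -6*0 = 0)
z*Z - 75 = 0*(-10) - 75 = 0 - 75 = -75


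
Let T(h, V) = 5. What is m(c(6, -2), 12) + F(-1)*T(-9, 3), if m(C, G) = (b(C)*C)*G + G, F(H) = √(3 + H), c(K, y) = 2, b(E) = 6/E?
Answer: 84 + 5*√2 ≈ 91.071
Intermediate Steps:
m(C, G) = 7*G (m(C, G) = ((6/C)*C)*G + G = 6*G + G = 7*G)
m(c(6, -2), 12) + F(-1)*T(-9, 3) = 7*12 + √(3 - 1)*5 = 84 + √2*5 = 84 + 5*√2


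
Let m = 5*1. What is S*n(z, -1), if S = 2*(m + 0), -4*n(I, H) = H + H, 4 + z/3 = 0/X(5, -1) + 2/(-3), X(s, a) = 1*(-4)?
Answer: 5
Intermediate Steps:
m = 5
X(s, a) = -4
z = -14 (z = -12 + 3*(0/(-4) + 2/(-3)) = -12 + 3*(0*(-¼) + 2*(-⅓)) = -12 + 3*(0 - ⅔) = -12 + 3*(-⅔) = -12 - 2 = -14)
n(I, H) = -H/2 (n(I, H) = -(H + H)/4 = -H/2)
S = 10 (S = 2*(5 + 0) = 2*5 = 10)
S*n(z, -1) = 10*(-½*(-1)) = 10*(½) = 5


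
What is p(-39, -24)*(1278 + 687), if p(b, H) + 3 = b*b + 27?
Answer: 3035925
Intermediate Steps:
p(b, H) = 24 + b² (p(b, H) = -3 + (b*b + 27) = -3 + (b² + 27) = -3 + (27 + b²) = 24 + b²)
p(-39, -24)*(1278 + 687) = (24 + (-39)²)*(1278 + 687) = (24 + 1521)*1965 = 1545*1965 = 3035925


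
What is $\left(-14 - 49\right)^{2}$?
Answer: $3969$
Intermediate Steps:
$\left(-14 - 49\right)^{2} = \left(-63\right)^{2} = 3969$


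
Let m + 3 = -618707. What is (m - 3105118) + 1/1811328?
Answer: -6745073923583/1811328 ≈ -3.7238e+6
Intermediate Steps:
m = -618710 (m = -3 - 618707 = -618710)
(m - 3105118) + 1/1811328 = (-618710 - 3105118) + 1/1811328 = -3723828 + 1/1811328 = -6745073923583/1811328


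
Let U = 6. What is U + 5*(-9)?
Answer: -39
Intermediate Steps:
U + 5*(-9) = 6 + 5*(-9) = 6 - 45 = -39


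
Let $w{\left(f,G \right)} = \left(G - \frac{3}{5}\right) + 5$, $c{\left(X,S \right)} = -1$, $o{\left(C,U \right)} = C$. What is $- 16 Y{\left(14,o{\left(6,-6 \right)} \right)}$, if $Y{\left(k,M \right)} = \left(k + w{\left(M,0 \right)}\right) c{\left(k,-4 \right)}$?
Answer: $\frac{1472}{5} \approx 294.4$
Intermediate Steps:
$w{\left(f,G \right)} = \frac{22}{5} + G$ ($w{\left(f,G \right)} = \left(G - \frac{3}{5}\right) + 5 = \left(- \frac{3}{5} + G\right) + 5 = \frac{22}{5} + G$)
$Y{\left(k,M \right)} = - \frac{22}{5} - k$ ($Y{\left(k,M \right)} = \left(k + \left(\frac{22}{5} + 0\right)\right) \left(-1\right) = \left(k + \frac{22}{5}\right) \left(-1\right) = \left(\frac{22}{5} + k\right) \left(-1\right) = - \frac{22}{5} - k$)
$- 16 Y{\left(14,o{\left(6,-6 \right)} \right)} = - 16 \left(- \frac{22}{5} - 14\right) = \left(-16\right) \left(- \frac{92}{5}\right) = \frac{1472}{5}$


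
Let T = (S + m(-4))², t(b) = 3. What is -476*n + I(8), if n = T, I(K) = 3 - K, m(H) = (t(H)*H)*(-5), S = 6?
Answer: -2073461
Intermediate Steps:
m(H) = -15*H (m(H) = (3*H)*(-5) = -15*H)
T = 4356 (T = (6 - 15*(-4))² = (6 + 60)² = 66² = 4356)
n = 4356
-476*n + I(8) = -476*4356 + (3 - 1*8) = -2073456 + (3 - 8) = -2073456 - 5 = -2073461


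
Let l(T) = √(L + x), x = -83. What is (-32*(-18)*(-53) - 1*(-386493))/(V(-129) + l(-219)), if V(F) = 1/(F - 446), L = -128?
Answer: -204679875/69761876 - 117690928125*I*√211/69761876 ≈ -2.934 - 24506.0*I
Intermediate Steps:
V(F) = 1/(-446 + F)
l(T) = I*√211 (l(T) = √(-128 - 83) = √(-211) = I*√211)
(-32*(-18)*(-53) - 1*(-386493))/(V(-129) + l(-219)) = (-32*(-18)*(-53) - 1*(-386493))/(1/(-446 - 129) + I*√211) = (576*(-53) + 386493)/(1/(-575) + I*√211) = (-30528 + 386493)/(-1/575 + I*√211) = 355965/(-1/575 + I*√211)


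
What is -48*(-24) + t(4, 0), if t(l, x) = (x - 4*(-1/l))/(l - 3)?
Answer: 1153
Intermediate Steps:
t(l, x) = (x + 4/l)/(-3 + l) (t(l, x) = (x - (-4)/l)/(-3 + l) = (x + 4/l)/(-3 + l))
-48*(-24) + t(4, 0) = -48*(-24) + (4 + 4*0)/(4*(-3 + 4)) = 1152 + (1/4)*(4 + 0)/1 = 1152 + (1/4)*1*4 = 1152 + 1 = 1153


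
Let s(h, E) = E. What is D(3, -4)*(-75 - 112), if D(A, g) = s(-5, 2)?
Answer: -374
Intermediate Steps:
D(A, g) = 2
D(3, -4)*(-75 - 112) = 2*(-75 - 112) = 2*(-187) = -374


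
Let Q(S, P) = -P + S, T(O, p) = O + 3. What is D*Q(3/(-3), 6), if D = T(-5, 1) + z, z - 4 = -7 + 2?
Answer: 21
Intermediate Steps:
T(O, p) = 3 + O
Q(S, P) = S - P
z = -1 (z = 4 + (-7 + 2) = 4 - 5 = -1)
D = -3 (D = (3 - 5) - 1 = -2 - 1 = -3)
D*Q(3/(-3), 6) = -3*(3/(-3) - 1*6) = -3*(3*(-⅓) - 6) = -3*(-1 - 6) = -3*(-7) = 21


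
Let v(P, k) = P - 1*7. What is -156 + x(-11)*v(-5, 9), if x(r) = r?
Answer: -24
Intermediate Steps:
v(P, k) = -7 + P (v(P, k) = P - 7 = -7 + P)
-156 + x(-11)*v(-5, 9) = -156 - 11*(-7 - 5) = -156 - 11*(-12) = -156 + 132 = -24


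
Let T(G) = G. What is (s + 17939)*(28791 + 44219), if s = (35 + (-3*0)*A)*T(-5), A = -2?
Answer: 1296949640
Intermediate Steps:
s = -175 (s = (35 - 3*0*(-2))*(-5) = (35 + 0*(-2))*(-5) = (35 + 0)*(-5) = 35*(-5) = -175)
(s + 17939)*(28791 + 44219) = (-175 + 17939)*(28791 + 44219) = 17764*73010 = 1296949640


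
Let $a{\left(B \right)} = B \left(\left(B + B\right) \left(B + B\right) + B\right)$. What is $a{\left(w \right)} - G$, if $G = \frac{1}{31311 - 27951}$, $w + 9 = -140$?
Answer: $- \frac{44384239201}{3360} \approx -1.321 \cdot 10^{7}$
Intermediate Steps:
$w = -149$ ($w = -9 - 140 = -149$)
$G = \frac{1}{3360} \approx 0.00029762$
$a{\left(B \right)} = B \left(B + 4 B^{2}\right)$ ($a{\left(B \right)} = B \left(2 B 2 B + B\right) = B \left(4 B^{2} + B\right) = B \left(B + 4 B^{2}\right)$)
$a{\left(w \right)} - G = \left(-149\right)^{2} \left(1 + 4 \left(-149\right)\right) - \frac{1}{3360} = 22201 \left(1 - 596\right) - \frac{1}{3360} = 22201 \left(-595\right) - \frac{1}{3360} = -13209595 - \frac{1}{3360} = - \frac{44384239201}{3360}$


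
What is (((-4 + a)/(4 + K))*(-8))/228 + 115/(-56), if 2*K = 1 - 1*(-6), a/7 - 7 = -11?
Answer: -91157/47880 ≈ -1.9039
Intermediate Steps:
a = -28 (a = 49 + 7*(-11) = 49 - 77 = -28)
K = 7/2 (K = (1 - 1*(-6))/2 = (1 + 6)/2 = (½)*7 = 7/2 ≈ 3.5000)
(((-4 + a)/(4 + K))*(-8))/228 + 115/(-56) = (((-4 - 28)/(4 + 7/2))*(-8))/228 + 115/(-56) = (-32/15/2*(-8))*(1/228) + 115*(-1/56) = (-32*2/15*(-8))*(1/228) - 115/56 = -64/15*(-8)*(1/228) - 115/56 = (512/15)*(1/228) - 115/56 = 128/855 - 115/56 = -91157/47880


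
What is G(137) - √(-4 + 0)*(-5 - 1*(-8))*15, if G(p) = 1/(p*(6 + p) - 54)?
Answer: 1/19537 - 90*I ≈ 5.1185e-5 - 90.0*I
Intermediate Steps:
G(p) = 1/(-54 + p*(6 + p))
G(137) - √(-4 + 0)*(-5 - 1*(-8))*15 = 1/(-54 + 137² + 6*137) - √(-4 + 0)*(-5 - 1*(-8))*15 = 1/(-54 + 18769 + 822) - √(-4)*(-5 + 8)*15 = 1/19537 - (2*I)*3*15 = 1/19537 - 6*I*15 = 1/19537 - 90*I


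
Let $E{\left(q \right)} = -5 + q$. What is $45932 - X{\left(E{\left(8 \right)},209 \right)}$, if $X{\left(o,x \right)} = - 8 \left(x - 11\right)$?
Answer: $47516$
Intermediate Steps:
$X{\left(o,x \right)} = 88 - 8 x$ ($X{\left(o,x \right)} = - 8 \left(x - 11\right) = - 8 \left(-11 + x\right) = 88 - 8 x$)
$45932 - X{\left(E{\left(8 \right)},209 \right)} = 45932 - \left(88 - 1672\right) = 45932 - -1584 = 45932 + 1584 = 47516$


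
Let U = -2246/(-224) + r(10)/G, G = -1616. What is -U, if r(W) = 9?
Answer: -7085/707 ≈ -10.021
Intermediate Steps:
U = 7085/707 (U = -2246/(-224) + 9/(-1616) = -2246*(-1/224) + 9*(-1/1616) = 1123/112 - 9/1616 = 7085/707 ≈ 10.021)
-U = -1*7085/707 = -7085/707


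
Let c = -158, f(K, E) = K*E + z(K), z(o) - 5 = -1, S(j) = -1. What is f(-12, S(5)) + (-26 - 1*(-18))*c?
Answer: 1280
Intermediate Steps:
z(o) = 4 (z(o) = 5 - 1 = 4)
f(K, E) = 4 + E*K (f(K, E) = K*E + 4 = E*K + 4 = 4 + E*K)
f(-12, S(5)) + (-26 - 1*(-18))*c = (4 - 1*(-12)) + (-26 - 1*(-18))*(-158) = (4 + 12) + (-26 + 18)*(-158) = 16 - 8*(-158) = 16 + 1264 = 1280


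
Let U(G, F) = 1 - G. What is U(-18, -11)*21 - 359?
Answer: 40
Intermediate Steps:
U(-18, -11)*21 - 359 = (1 - 1*(-18))*21 - 359 = (1 + 18)*21 - 359 = 19*21 - 359 = 399 - 359 = 40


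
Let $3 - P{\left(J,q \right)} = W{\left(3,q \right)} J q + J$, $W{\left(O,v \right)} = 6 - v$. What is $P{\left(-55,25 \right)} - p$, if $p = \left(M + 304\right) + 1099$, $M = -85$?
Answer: $-27385$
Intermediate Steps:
$P{\left(J,q \right)} = 3 - J - J q \left(6 - q\right)$ ($P{\left(J,q \right)} = 3 - \left(\left(6 - q\right) J q + J\right) = 3 - \left(J \left(6 - q\right) q + J\right) = 3 - \left(J q \left(6 - q\right) + J\right) = 3 - \left(J + J q \left(6 - q\right)\right) = 3 - J - J q \left(6 - q\right)$)
$p = 1318$ ($p = \left(-85 + 304\right) + 1099 = 219 + 1099 = 1318$)
$P{\left(-55,25 \right)} - p = \left(3 - -55 - 1375 \left(-6 + 25\right)\right) - 1318 = \left(3 + 55 - 1375 \cdot 19\right) - 1318 = \left(3 + 55 - 26125\right) - 1318 = -26067 - 1318 = -27385$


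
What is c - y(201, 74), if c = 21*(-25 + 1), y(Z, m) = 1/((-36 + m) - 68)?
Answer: -15119/30 ≈ -503.97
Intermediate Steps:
y(Z, m) = 1/(-104 + m)
c = -504 (c = 21*(-24) = -504)
c - y(201, 74) = -504 - 1/(-104 + 74) = -504 - 1/(-30) = -504 - 1*(-1/30) = -504 + 1/30 = -15119/30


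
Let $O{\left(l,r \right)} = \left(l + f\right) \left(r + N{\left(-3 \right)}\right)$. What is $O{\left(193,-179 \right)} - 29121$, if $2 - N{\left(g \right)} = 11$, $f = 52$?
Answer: $-75181$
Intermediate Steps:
$N{\left(g \right)} = -9$ ($N{\left(g \right)} = 2 - 11 = -9$)
$O{\left(l,r \right)} = \left(-9 + r\right) \left(52 + l\right)$ ($O{\left(l,r \right)} = \left(l + 52\right) \left(r - 9\right) = \left(52 + l\right) \left(-9 + r\right) = \left(-9 + r\right) \left(52 + l\right)$)
$O{\left(193,-179 \right)} - 29121 = \left(-468 - 1737 + 52 \left(-179\right) + 193 \left(-179\right)\right) - 29121 = \left(-468 - 1737 - 9308 - 34547\right) - 29121 = -46060 - 29121 = -75181$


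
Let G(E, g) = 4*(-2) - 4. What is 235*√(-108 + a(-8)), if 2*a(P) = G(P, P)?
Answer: 235*I*√114 ≈ 2509.1*I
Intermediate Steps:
G(E, g) = -12 (G(E, g) = -8 - 4 = -12)
a(P) = -6 (a(P) = (½)*(-12) = -6)
235*√(-108 + a(-8)) = 235*√(-108 - 6) = 235*√(-114) = 235*(I*√114) = 235*I*√114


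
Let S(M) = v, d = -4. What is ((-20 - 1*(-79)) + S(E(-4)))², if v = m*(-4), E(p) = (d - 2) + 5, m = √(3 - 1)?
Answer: 3513 - 472*√2 ≈ 2845.5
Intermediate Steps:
m = √2 ≈ 1.4142
E(p) = -1 (E(p) = (-4 - 2) + 5 = -6 + 5 = -1)
v = -4*√2 (v = √2*(-4) = -4*√2 ≈ -5.6569)
S(M) = -4*√2
((-20 - 1*(-79)) + S(E(-4)))² = ((-20 - 1*(-79)) - 4*√2)² = ((-20 + 79) - 4*√2)² = (59 - 4*√2)²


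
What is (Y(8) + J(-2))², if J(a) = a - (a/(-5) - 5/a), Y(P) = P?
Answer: 961/100 ≈ 9.6100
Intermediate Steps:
J(a) = 5/a + 6*a/5 (J(a) = a - (a*(-⅕) - 5/a) = a - (-a/5 - 5/a) = a - (-5/a - a/5) = a + (5/a + a/5) = 5/a + 6*a/5)
(Y(8) + J(-2))² = (8 + (5/(-2) + (6/5)*(-2)))² = (8 + (5*(-½) - 12/5))² = (8 + (-5/2 - 12/5))² = (8 - 49/10)² = (31/10)² = 961/100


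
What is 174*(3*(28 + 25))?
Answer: 27666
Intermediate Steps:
174*(3*(28 + 25)) = 174*(3*53) = 174*159 = 27666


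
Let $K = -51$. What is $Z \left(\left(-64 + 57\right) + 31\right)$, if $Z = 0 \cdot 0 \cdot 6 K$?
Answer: $0$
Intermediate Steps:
$Z = 0$ ($Z = 0 \cdot 0 \cdot 6 \left(-51\right) = 0 \cdot 6 \left(-51\right) = 0 \left(-51\right) = 0$)
$Z \left(\left(-64 + 57\right) + 31\right) = 0 \left(\left(-64 + 57\right) + 31\right) = 0 \left(-7 + 31\right) = 0 \cdot 24 = 0$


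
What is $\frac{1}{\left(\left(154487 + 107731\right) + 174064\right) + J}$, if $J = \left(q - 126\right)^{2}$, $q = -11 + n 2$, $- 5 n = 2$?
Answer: $\frac{25}{11381771} \approx 2.1965 \cdot 10^{-6}$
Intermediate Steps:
$n = - \frac{2}{5}$ ($n = \left(- \frac{1}{5}\right) 2 = - \frac{2}{5} \approx -0.4$)
$q = - \frac{59}{5}$ ($q = -11 - \frac{4}{5} = - \frac{59}{5} \approx -11.8$)
$J = \frac{474721}{25}$ ($J = \left(- \frac{59}{5} - 126\right)^{2} = \left(- \frac{689}{5}\right)^{2} = \frac{474721}{25} \approx 18989.0$)
$\frac{1}{\left(\left(154487 + 107731\right) + 174064\right) + J} = \frac{1}{\left(\left(154487 + 107731\right) + 174064\right) + \frac{474721}{25}} = \frac{1}{\left(262218 + 174064\right) + \frac{474721}{25}} = \frac{1}{436282 + \frac{474721}{25}} = \frac{1}{\frac{11381771}{25}} = \frac{25}{11381771}$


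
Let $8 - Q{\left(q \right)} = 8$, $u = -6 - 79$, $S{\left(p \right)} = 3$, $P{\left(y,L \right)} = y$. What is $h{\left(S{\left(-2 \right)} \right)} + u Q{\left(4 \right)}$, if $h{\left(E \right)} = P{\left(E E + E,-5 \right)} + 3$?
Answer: $15$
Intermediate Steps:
$h{\left(E \right)} = 3 + E + E^{2}$ ($h{\left(E \right)} = \left(E E + E\right) + 3 = \left(E^{2} + E\right) + 3 = \left(E + E^{2}\right) + 3 = 3 + E + E^{2}$)
$u = -85$
$Q{\left(q \right)} = 0$ ($Q{\left(q \right)} = 8 - 8 = 0$)
$h{\left(S{\left(-2 \right)} \right)} + u Q{\left(4 \right)} = \left(3 + 3 \left(1 + 3\right)\right) - 0 = \left(3 + 3 \cdot 4\right) + 0 = \left(3 + 12\right) + 0 = 15 + 0 = 15$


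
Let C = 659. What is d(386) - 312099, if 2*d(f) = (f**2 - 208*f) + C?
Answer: -554831/2 ≈ -2.7742e+5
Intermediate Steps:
d(f) = 659/2 + f**2/2 - 104*f (d(f) = ((f**2 - 208*f) + 659)/2 = (659 + f**2 - 208*f)/2 = 659/2 + f**2/2 - 104*f)
d(386) - 312099 = (659/2 + (1/2)*386**2 - 104*386) - 312099 = (659/2 + (1/2)*148996 - 40144) - 312099 = (659/2 + 74498 - 40144) - 312099 = 69367/2 - 312099 = -554831/2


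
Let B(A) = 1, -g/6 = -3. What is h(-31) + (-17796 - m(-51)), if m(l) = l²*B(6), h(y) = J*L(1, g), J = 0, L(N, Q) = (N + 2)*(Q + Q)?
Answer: -20397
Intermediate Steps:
g = 18 (g = -6*(-3) = 18)
L(N, Q) = 2*Q*(2 + N) (L(N, Q) = (2 + N)*(2*Q) = 2*Q*(2 + N))
h(y) = 0 (h(y) = 0*(2*18*(2 + 1)) = 0*(2*18*3) = 0*108 = 0)
m(l) = l² (m(l) = l²*1 = l²)
h(-31) + (-17796 - m(-51)) = 0 + (-17796 - 1*(-51)²) = 0 + (-17796 - 1*2601) = 0 + (-17796 - 2601) = 0 - 20397 = -20397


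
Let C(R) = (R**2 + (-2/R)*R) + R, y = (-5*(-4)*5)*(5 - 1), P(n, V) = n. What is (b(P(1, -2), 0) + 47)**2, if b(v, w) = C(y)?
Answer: 25742598025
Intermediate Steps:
y = 400 (y = (20*5)*4 = 100*4 = 400)
C(R) = -2 + R + R**2 (C(R) = (R**2 - 2) + R = (-2 + R**2) + R = -2 + R + R**2)
b(v, w) = 160398 (b(v, w) = -2 + 400 + 400**2 = -2 + 400 + 160000 = 160398)
(b(P(1, -2), 0) + 47)**2 = (160398 + 47)**2 = 160445**2 = 25742598025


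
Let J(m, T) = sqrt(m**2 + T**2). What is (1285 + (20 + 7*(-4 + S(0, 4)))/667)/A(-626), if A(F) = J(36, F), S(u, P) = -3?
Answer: 14777*sqrt(98293)/2260739 ≈ 2.0493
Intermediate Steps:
J(m, T) = sqrt(T**2 + m**2)
A(F) = sqrt(1296 + F**2) (A(F) = sqrt(F**2 + 36**2) = sqrt(F**2 + 1296) = sqrt(1296 + F**2))
(1285 + (20 + 7*(-4 + S(0, 4)))/667)/A(-626) = (1285 + (20 + 7*(-4 - 3))/667)/(sqrt(1296 + (-626)**2)) = (1285 + (20 + 7*(-7))/667)/(sqrt(1296 + 391876)) = (1285 + (20 - 49)/667)/(sqrt(393172)) = (1285 + (1/667)*(-29))/((2*sqrt(98293))) = (1285 - 1/23)*(sqrt(98293)/196586) = 29554*(sqrt(98293)/196586)/23 = 14777*sqrt(98293)/2260739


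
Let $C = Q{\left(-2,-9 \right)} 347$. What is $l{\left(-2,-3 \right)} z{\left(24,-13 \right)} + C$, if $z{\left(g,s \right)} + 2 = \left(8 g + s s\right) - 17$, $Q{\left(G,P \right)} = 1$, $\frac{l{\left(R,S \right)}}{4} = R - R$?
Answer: $347$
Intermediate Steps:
$l{\left(R,S \right)} = 0$ ($l{\left(R,S \right)} = 4 \left(R - R\right) = 4 \cdot 0 = 0$)
$z{\left(g,s \right)} = -19 + s^{2} + 8 g$ ($z{\left(g,s \right)} = -2 - \left(17 - 8 g - s s\right) = -2 - \left(17 - s^{2} - 8 g\right) = -2 + \left(-17 + s^{2} + 8 g\right) = -19 + s^{2} + 8 g$)
$C = 347$ ($C = 1 \cdot 347 = 347$)
$l{\left(-2,-3 \right)} z{\left(24,-13 \right)} + C = 0 \left(-19 + \left(-13\right)^{2} + 8 \cdot 24\right) + 347 = 0 \left(-19 + 169 + 192\right) + 347 = 0 \cdot 342 + 347 = 0 + 347 = 347$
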